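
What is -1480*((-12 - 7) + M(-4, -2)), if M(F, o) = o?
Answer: 31080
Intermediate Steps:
-1480*((-12 - 7) + M(-4, -2)) = -1480*((-12 - 7) - 2) = -1480*(-19 - 2) = -1480*(-21) = 31080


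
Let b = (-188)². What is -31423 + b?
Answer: 3921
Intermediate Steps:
b = 35344
-31423 + b = -31423 + 35344 = 3921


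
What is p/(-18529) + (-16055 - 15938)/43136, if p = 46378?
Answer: -2593359705/799266944 ≈ -3.2447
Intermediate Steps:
p/(-18529) + (-16055 - 15938)/43136 = 46378/(-18529) + (-16055 - 15938)/43136 = 46378*(-1/18529) - 31993*1/43136 = -46378/18529 - 31993/43136 = -2593359705/799266944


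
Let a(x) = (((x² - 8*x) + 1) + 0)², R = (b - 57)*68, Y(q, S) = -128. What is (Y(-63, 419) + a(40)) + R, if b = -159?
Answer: 1626145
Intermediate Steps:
R = -14688 (R = (-159 - 57)*68 = -216*68 = -14688)
a(x) = (1 + x² - 8*x)² (a(x) = ((1 + x² - 8*x) + 0)² = (1 + x² - 8*x)²)
(Y(-63, 419) + a(40)) + R = (-128 + (1 + 40² - 8*40)²) - 14688 = (-128 + (1 + 1600 - 320)²) - 14688 = (-128 + 1281²) - 14688 = (-128 + 1640961) - 14688 = 1640833 - 14688 = 1626145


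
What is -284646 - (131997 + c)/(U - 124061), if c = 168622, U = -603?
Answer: -35484808325/124664 ≈ -2.8464e+5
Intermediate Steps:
-284646 - (131997 + c)/(U - 124061) = -284646 - (131997 + 168622)/(-603 - 124061) = -284646 - 300619/(-124664) = -284646 - 300619*(-1)/124664 = -284646 - 1*(-300619/124664) = -284646 + 300619/124664 = -35484808325/124664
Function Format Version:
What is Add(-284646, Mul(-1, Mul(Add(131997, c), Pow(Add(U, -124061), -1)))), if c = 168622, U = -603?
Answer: Rational(-35484808325, 124664) ≈ -2.8464e+5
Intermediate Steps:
Add(-284646, Mul(-1, Mul(Add(131997, c), Pow(Add(U, -124061), -1)))) = Add(-284646, Mul(-1, Mul(Add(131997, 168622), Pow(Add(-603, -124061), -1)))) = Add(-284646, Mul(-1, Mul(300619, Pow(-124664, -1)))) = Add(-284646, Mul(-1, Mul(300619, Rational(-1, 124664)))) = Add(-284646, Mul(-1, Rational(-300619, 124664))) = Add(-284646, Rational(300619, 124664)) = Rational(-35484808325, 124664)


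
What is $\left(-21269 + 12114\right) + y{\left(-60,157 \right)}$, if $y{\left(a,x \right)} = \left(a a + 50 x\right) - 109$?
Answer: $2186$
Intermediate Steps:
$y{\left(a,x \right)} = -109 + a^{2} + 50 x$ ($y{\left(a,x \right)} = \left(a^{2} + 50 x\right) - 109 = -109 + a^{2} + 50 x$)
$\left(-21269 + 12114\right) + y{\left(-60,157 \right)} = \left(-21269 + 12114\right) + \left(-109 + \left(-60\right)^{2} + 50 \cdot 157\right) = -9155 + \left(-109 + 3600 + 7850\right) = -9155 + 11341 = 2186$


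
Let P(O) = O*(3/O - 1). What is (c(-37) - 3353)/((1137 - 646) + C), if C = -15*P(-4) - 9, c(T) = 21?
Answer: -3332/377 ≈ -8.8382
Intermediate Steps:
P(O) = O*(-1 + 3/O)
C = -114 (C = -15*(3 - 1*(-4)) - 9 = -15*(3 + 4) - 9 = -15*7 - 9 = -105 - 9 = -114)
(c(-37) - 3353)/((1137 - 646) + C) = (21 - 3353)/((1137 - 646) - 114) = -3332/(491 - 114) = -3332/377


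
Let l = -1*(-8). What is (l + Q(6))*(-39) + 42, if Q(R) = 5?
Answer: -465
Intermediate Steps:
l = 8
(l + Q(6))*(-39) + 42 = (8 + 5)*(-39) + 42 = 13*(-39) + 42 = -507 + 42 = -465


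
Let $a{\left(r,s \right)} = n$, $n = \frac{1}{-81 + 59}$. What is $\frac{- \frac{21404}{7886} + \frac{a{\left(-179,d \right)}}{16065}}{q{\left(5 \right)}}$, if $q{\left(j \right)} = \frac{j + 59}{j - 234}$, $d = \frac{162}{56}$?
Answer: $\frac{866172302887}{89188767360} \approx 9.7117$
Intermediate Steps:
$d = \frac{81}{28}$ ($d = 162 \cdot \frac{1}{56} = \frac{81}{28} \approx 2.8929$)
$q{\left(j \right)} = \frac{59 + j}{-234 + j}$
$n = - \frac{1}{22}$ ($n = \frac{1}{-22} = - \frac{1}{22} \approx -0.045455$)
$a{\left(r,s \right)} = - \frac{1}{22}$
$\frac{- \frac{21404}{7886} + \frac{a{\left(-179,d \right)}}{16065}}{q{\left(5 \right)}} = \frac{- \frac{21404}{7886} - \frac{1}{22 \cdot 16065}}{\frac{1}{-234 + 5} \left(59 + 5\right)} = \frac{\left(-21404\right) \frac{1}{7886} - \frac{1}{353430}}{\frac{1}{-229} \cdot 64} = \frac{- \frac{10702}{3943} - \frac{1}{353430}}{\left(- \frac{1}{229}\right) 64} = - \frac{3782411803}{1393574490 \left(- \frac{64}{229}\right)} = \left(- \frac{3782411803}{1393574490}\right) \left(- \frac{229}{64}\right) = \frac{866172302887}{89188767360}$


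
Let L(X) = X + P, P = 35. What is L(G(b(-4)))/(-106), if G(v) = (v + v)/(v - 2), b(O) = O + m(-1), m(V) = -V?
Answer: -181/530 ≈ -0.34151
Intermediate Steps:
b(O) = 1 + O (b(O) = O - 1*(-1) = O + 1 = 1 + O)
G(v) = 2*v/(-2 + v) (G(v) = (2*v)/(-2 + v) = 2*v/(-2 + v))
L(X) = 35 + X (L(X) = X + 35 = 35 + X)
L(G(b(-4)))/(-106) = (35 + 2*(1 - 4)/(-2 + (1 - 4)))/(-106) = -(35 + 2*(-3)/(-2 - 3))/106 = -(35 + 2*(-3)/(-5))/106 = -(35 + 2*(-3)*(-1/5))/106 = -(35 + 6/5)/106 = -1/106*181/5 = -181/530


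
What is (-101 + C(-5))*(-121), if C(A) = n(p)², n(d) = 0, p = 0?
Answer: 12221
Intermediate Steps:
C(A) = 0 (C(A) = 0² = 0)
(-101 + C(-5))*(-121) = (-101 + 0)*(-121) = -101*(-121) = 12221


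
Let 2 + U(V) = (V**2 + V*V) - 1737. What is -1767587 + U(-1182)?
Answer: 1024922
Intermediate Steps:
U(V) = -1739 + 2*V**2 (U(V) = -2 + ((V**2 + V*V) - 1737) = -2 + ((V**2 + V**2) - 1737) = -2 + (2*V**2 - 1737) = -2 + (-1737 + 2*V**2) = -1739 + 2*V**2)
-1767587 + U(-1182) = -1767587 + (-1739 + 2*(-1182)**2) = -1767587 + (-1739 + 2*1397124) = -1767587 + (-1739 + 2794248) = -1767587 + 2792509 = 1024922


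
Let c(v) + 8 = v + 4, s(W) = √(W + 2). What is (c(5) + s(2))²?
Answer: 9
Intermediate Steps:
s(W) = √(2 + W)
c(v) = -4 + v (c(v) = -8 + (v + 4) = -8 + (4 + v) = -4 + v)
(c(5) + s(2))² = ((-4 + 5) + √(2 + 2))² = (1 + √4)² = (1 + 2)² = 3² = 9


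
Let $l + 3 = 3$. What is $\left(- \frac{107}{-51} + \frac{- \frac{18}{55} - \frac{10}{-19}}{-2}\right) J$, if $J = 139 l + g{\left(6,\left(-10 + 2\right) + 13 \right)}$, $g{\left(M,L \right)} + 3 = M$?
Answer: $\frac{106511}{17765} \approx 5.9956$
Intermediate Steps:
$g{\left(M,L \right)} = -3 + M$
$l = 0$ ($l = -3 + 3 = 0$)
$J = 3$ ($J = 139 \cdot 0 + \left(-3 + 6\right) = 0 + 3 = 3$)
$\left(- \frac{107}{-51} + \frac{- \frac{18}{55} - \frac{10}{-19}}{-2}\right) J = \left(- \frac{107}{-51} + \frac{- \frac{18}{55} - \frac{10}{-19}}{-2}\right) 3 = \left(\left(-107\right) \left(- \frac{1}{51}\right) + \left(\left(-18\right) \frac{1}{55} - - \frac{10}{19}\right) \left(- \frac{1}{2}\right)\right) 3 = \left(\frac{107}{51} + \left(- \frac{18}{55} + \frac{10}{19}\right) \left(- \frac{1}{2}\right)\right) 3 = \left(\frac{107}{51} + \frac{208}{1045} \left(- \frac{1}{2}\right)\right) 3 = \left(\frac{107}{51} - \frac{104}{1045}\right) 3 = \frac{106511}{53295} \cdot 3 = \frac{106511}{17765}$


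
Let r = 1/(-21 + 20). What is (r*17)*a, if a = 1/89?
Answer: -17/89 ≈ -0.19101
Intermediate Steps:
a = 1/89 ≈ 0.011236
r = -1 (r = 1/(-1) = -1)
(r*17)*a = -1*17*(1/89) = -17*1/89 = -17/89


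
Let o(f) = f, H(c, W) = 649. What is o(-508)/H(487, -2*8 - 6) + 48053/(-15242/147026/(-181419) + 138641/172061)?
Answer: 71563053081467593236235/1200006509869756292 ≈ 59636.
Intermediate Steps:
o(-508)/H(487, -2*8 - 6) + 48053/(-15242/147026/(-181419) + 138641/172061) = -508/649 + 48053/(-15242/147026/(-181419) + 138641/172061) = -508*1/649 + 48053/(-15242*1/147026*(-1/181419) + 138641*(1/172061)) = -508/649 + 48053/(-7621/73513*(-1/181419) + 138641/172061) = -508/649 + 48053/(7621/13336654947 + 138641/172061) = -508/649 + 48053/(1849008489783908/2294718186835767) = -508/649 + 48053*(2294718186835767/1849008489783908) = -508/649 + 110268093032019111651/1849008489783908 = 71563053081467593236235/1200006509869756292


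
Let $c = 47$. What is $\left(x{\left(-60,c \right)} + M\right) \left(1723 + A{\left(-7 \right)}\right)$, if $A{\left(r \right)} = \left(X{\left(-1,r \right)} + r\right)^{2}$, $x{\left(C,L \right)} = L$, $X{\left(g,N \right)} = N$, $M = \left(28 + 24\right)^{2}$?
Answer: $5279169$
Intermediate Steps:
$M = 2704$ ($M = 52^{2} = 2704$)
$A{\left(r \right)} = 4 r^{2}$ ($A{\left(r \right)} = \left(r + r\right)^{2} = \left(2 r\right)^{2} = 4 r^{2}$)
$\left(x{\left(-60,c \right)} + M\right) \left(1723 + A{\left(-7 \right)}\right) = \left(47 + 2704\right) \left(1723 + 4 \left(-7\right)^{2}\right) = 2751 \left(1723 + 4 \cdot 49\right) = 2751 \left(1723 + 196\right) = 2751 \cdot 1919 = 5279169$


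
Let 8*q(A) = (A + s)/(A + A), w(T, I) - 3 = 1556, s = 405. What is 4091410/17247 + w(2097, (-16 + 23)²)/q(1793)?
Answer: 390178978702/18954453 ≈ 20585.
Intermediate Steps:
w(T, I) = 1559 (w(T, I) = 3 + 1556 = 1559)
q(A) = (405 + A)/(16*A) (q(A) = ((A + 405)/(A + A))/8 = ((405 + A)/((2*A)))/8 = ((405 + A)*(1/(2*A)))/8 = ((405 + A)/(2*A))/8 = (405 + A)/(16*A))
4091410/17247 + w(2097, (-16 + 23)²)/q(1793) = 4091410/17247 + 1559/(((1/16)*(405 + 1793)/1793)) = 4091410*(1/17247) + 1559/(((1/16)*(1/1793)*2198)) = 4091410/17247 + 1559/(1099/14344) = 4091410/17247 + 1559*(14344/1099) = 4091410/17247 + 22362296/1099 = 390178978702/18954453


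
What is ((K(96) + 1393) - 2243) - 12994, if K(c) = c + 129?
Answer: -13619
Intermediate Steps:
K(c) = 129 + c
((K(96) + 1393) - 2243) - 12994 = (((129 + 96) + 1393) - 2243) - 12994 = ((225 + 1393) - 2243) - 12994 = (1618 - 2243) - 12994 = -625 - 12994 = -13619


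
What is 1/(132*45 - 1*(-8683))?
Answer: 1/14623 ≈ 6.8385e-5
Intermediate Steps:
1/(132*45 - 1*(-8683)) = 1/(5940 + 8683) = 1/14623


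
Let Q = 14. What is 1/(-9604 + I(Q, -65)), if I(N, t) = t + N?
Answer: -1/9655 ≈ -0.00010357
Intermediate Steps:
I(N, t) = N + t
1/(-9604 + I(Q, -65)) = 1/(-9604 + (14 - 65)) = 1/(-9604 - 51) = 1/(-9655) = -1/9655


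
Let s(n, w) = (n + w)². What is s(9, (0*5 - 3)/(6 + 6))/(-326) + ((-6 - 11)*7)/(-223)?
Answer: 347529/1163168 ≈ 0.29878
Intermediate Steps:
s(9, (0*5 - 3)/(6 + 6))/(-326) + ((-6 - 11)*7)/(-223) = (9 + (0*5 - 3)/(6 + 6))²/(-326) + ((-6 - 11)*7)/(-223) = (9 + (0 - 3)/12)²*(-1/326) - 17*7*(-1/223) = (9 - 3*1/12)²*(-1/326) - 119*(-1/223) = (9 - ¼)²*(-1/326) + 119/223 = (35/4)²*(-1/326) + 119/223 = (1225/16)*(-1/326) + 119/223 = -1225/5216 + 119/223 = 347529/1163168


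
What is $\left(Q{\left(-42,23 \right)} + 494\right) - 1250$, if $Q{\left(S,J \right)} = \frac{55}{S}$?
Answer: $- \frac{31807}{42} \approx -757.31$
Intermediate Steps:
$\left(Q{\left(-42,23 \right)} + 494\right) - 1250 = \left(\frac{55}{-42} + 494\right) - 1250 = \left(55 \left(- \frac{1}{42}\right) + 494\right) - 1250 = \left(- \frac{55}{42} + 494\right) - 1250 = \frac{20693}{42} - 1250 = - \frac{31807}{42}$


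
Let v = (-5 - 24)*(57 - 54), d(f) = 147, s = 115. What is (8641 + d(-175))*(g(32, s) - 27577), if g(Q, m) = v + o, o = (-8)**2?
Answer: -242548800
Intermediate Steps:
o = 64
v = -87 (v = -29*3 = -87)
g(Q, m) = -23 (g(Q, m) = -87 + 64 = -23)
(8641 + d(-175))*(g(32, s) - 27577) = (8641 + 147)*(-23 - 27577) = 8788*(-27600) = -242548800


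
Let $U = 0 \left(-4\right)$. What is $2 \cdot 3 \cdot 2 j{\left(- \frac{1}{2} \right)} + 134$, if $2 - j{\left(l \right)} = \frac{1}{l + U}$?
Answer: $182$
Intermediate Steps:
$U = 0$
$j{\left(l \right)} = 2 - \frac{1}{l}$ ($j{\left(l \right)} = 2 - \frac{1}{l + 0} = 2 - \frac{1}{l}$)
$2 \cdot 3 \cdot 2 j{\left(- \frac{1}{2} \right)} + 134 = 2 \cdot 3 \cdot 2 \left(2 - \frac{1}{\left(-1\right) \frac{1}{2}}\right) + 134 = 6 \cdot 2 \left(2 - \frac{1}{\left(-1\right) \frac{1}{2}}\right) + 134 = 12 \left(2 - \frac{1}{- \frac{1}{2}}\right) + 134 = 12 \left(2 - -2\right) + 134 = 12 \left(2 + 2\right) + 134 = 12 \cdot 4 + 134 = 48 + 134 = 182$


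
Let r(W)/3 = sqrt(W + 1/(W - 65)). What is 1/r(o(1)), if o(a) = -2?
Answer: -I*sqrt(1005)/135 ≈ -0.23483*I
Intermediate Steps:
r(W) = 3*sqrt(W + 1/(-65 + W)) (r(W) = 3*sqrt(W + 1/(W - 65)) = 3*sqrt(W + 1/(-65 + W)))
1/r(o(1)) = 1/(3*sqrt((1 - 2*(-65 - 2))/(-65 - 2))) = 1/(3*sqrt((1 - 2*(-67))/(-67))) = 1/(3*sqrt(-(1 + 134)/67)) = 1/(3*sqrt(-1/67*135)) = 1/(3*sqrt(-135/67)) = 1/(3*(3*I*sqrt(1005)/67)) = 1/(9*I*sqrt(1005)/67) = -I*sqrt(1005)/135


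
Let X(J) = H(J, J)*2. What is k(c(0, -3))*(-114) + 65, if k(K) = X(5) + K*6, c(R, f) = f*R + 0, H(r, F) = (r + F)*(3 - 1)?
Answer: -4495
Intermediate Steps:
H(r, F) = 2*F + 2*r (H(r, F) = (F + r)*2 = 2*F + 2*r)
X(J) = 8*J (X(J) = (2*J + 2*J)*2 = (4*J)*2 = 8*J)
c(R, f) = R*f (c(R, f) = R*f + 0 = R*f)
k(K) = 40 + 6*K (k(K) = 8*5 + K*6 = 40 + 6*K)
k(c(0, -3))*(-114) + 65 = (40 + 6*(0*(-3)))*(-114) + 65 = (40 + 6*0)*(-114) + 65 = (40 + 0)*(-114) + 65 = 40*(-114) + 65 = -4560 + 65 = -4495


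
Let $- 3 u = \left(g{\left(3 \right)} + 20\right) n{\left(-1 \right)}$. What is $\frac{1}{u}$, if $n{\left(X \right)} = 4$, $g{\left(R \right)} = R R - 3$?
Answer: $- \frac{3}{104} \approx -0.028846$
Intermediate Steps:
$g{\left(R \right)} = -3 + R^{2}$ ($g{\left(R \right)} = R^{2} - 3 = -3 + R^{2}$)
$u = - \frac{104}{3}$ ($u = - \frac{\left(\left(-3 + 3^{2}\right) + 20\right) 4}{3} = - \frac{\left(\left(-3 + 9\right) + 20\right) 4}{3} = - \frac{\left(6 + 20\right) 4}{3} = - \frac{26 \cdot 4}{3} = \left(- \frac{1}{3}\right) 104 = - \frac{104}{3} \approx -34.667$)
$\frac{1}{u} = \frac{1}{- \frac{104}{3}} = - \frac{3}{104}$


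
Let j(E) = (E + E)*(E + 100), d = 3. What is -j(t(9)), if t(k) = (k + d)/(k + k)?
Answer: -1208/9 ≈ -134.22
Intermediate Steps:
t(k) = (3 + k)/(2*k) (t(k) = (k + 3)/(k + k) = (3 + k)/((2*k)) = (3 + k)*(1/(2*k)) = (3 + k)/(2*k))
j(E) = 2*E*(100 + E) (j(E) = (2*E)*(100 + E) = 2*E*(100 + E))
-j(t(9)) = -2*(1/2)*(3 + 9)/9*(100 + (1/2)*(3 + 9)/9) = -2*(1/2)*(1/9)*12*(100 + (1/2)*(1/9)*12) = -2*2*(100 + 2/3)/3 = -2*2*302/(3*3) = -1*1208/9 = -1208/9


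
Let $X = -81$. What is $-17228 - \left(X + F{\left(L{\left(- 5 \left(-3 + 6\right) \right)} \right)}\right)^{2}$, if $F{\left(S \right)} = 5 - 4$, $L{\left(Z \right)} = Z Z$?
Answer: $-23628$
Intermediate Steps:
$L{\left(Z \right)} = Z^{2}$
$F{\left(S \right)} = 1$ ($F{\left(S \right)} = 5 - 4 = 1$)
$-17228 - \left(X + F{\left(L{\left(- 5 \left(-3 + 6\right) \right)} \right)}\right)^{2} = -17228 - \left(-81 + 1\right)^{2} = -17228 - \left(-80\right)^{2} = -17228 - 6400 = -23628$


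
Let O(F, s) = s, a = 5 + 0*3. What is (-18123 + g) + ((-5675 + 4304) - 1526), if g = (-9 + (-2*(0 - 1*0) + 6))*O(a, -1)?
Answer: -21017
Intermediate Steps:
a = 5 (a = 5 + 0 = 5)
g = 3 (g = (-9 + (-2*(0 - 1*0) + 6))*(-1) = (-9 + (-2*(0 + 0) + 6))*(-1) = (-9 + (-2*0 + 6))*(-1) = (-9 + (0 + 6))*(-1) = (-9 + 6)*(-1) = -3*(-1) = 3)
(-18123 + g) + ((-5675 + 4304) - 1526) = (-18123 + 3) + ((-5675 + 4304) - 1526) = -18120 + (-1371 - 1526) = -18120 - 2897 = -21017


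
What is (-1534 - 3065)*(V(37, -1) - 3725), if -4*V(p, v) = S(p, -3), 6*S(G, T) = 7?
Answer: 137060931/8 ≈ 1.7133e+7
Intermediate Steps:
S(G, T) = 7/6 (S(G, T) = (1/6)*7 = 7/6)
V(p, v) = -7/24 (V(p, v) = -1/4*7/6 = -7/24)
(-1534 - 3065)*(V(37, -1) - 3725) = (-1534 - 3065)*(-7/24 - 3725) = -4599*(-89407/24) = 137060931/8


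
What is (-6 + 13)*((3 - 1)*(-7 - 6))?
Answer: -182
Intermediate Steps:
(-6 + 13)*((3 - 1)*(-7 - 6)) = 7*(2*(-13)) = 7*(-26) = -182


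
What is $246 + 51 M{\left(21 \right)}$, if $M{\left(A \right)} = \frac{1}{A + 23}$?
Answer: $\frac{10875}{44} \approx 247.16$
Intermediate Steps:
$M{\left(A \right)} = \frac{1}{23 + A}$
$246 + 51 M{\left(21 \right)} = 246 + \frac{51}{23 + 21} = 246 + \frac{51}{44} = \frac{10875}{44}$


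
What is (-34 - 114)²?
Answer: 21904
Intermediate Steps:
(-34 - 114)² = (-148)² = 21904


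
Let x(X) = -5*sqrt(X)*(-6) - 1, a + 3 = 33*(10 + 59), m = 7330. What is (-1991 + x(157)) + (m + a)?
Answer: 7612 + 30*sqrt(157) ≈ 7987.9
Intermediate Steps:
a = 2274 (a = -3 + 33*(10 + 59) = -3 + 33*69 = -3 + 2277 = 2274)
x(X) = -1 + 30*sqrt(X) (x(X) = 30*sqrt(X) - 1 = -1 + 30*sqrt(X))
(-1991 + x(157)) + (m + a) = (-1991 + (-1 + 30*sqrt(157))) + (7330 + 2274) = (-1992 + 30*sqrt(157)) + 9604 = 7612 + 30*sqrt(157)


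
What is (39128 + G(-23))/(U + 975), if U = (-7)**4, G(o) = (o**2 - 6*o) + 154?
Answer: 39949/3376 ≈ 11.833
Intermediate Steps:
G(o) = 154 + o**2 - 6*o
U = 2401
(39128 + G(-23))/(U + 975) = (39128 + (154 + (-23)**2 - 6*(-23)))/(2401 + 975) = (39128 + (154 + 529 + 138))/3376 = (39128 + 821)*(1/3376) = 39949*(1/3376) = 39949/3376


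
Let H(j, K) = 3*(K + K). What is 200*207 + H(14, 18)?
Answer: 41508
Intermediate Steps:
H(j, K) = 6*K (H(j, K) = 3*(2*K) = 6*K)
200*207 + H(14, 18) = 200*207 + 6*18 = 41400 + 108 = 41508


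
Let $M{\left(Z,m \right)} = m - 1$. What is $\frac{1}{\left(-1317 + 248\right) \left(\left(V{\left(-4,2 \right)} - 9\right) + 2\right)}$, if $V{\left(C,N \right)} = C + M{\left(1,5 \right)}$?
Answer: $\frac{1}{7483} \approx 0.00013364$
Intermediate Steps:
$M{\left(Z,m \right)} = -1 + m$
$V{\left(C,N \right)} = 4 + C$ ($V{\left(C,N \right)} = C + \left(-1 + 5\right) = C + 4 = 4 + C$)
$\frac{1}{\left(-1317 + 248\right) \left(\left(V{\left(-4,2 \right)} - 9\right) + 2\right)} = \frac{1}{\left(-1317 + 248\right) \left(\left(\left(4 - 4\right) - 9\right) + 2\right)} = \frac{1}{\left(-1069\right) \left(\left(0 - 9\right) + 2\right)} = \frac{1}{\left(-1069\right) \left(-9 + 2\right)} = \frac{1}{\left(-1069\right) \left(-7\right)} = \frac{1}{7483}$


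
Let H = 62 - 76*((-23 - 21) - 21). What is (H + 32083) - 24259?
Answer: 12826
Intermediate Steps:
H = 5002 (H = 62 - 76*(-44 - 21) = 62 - 76*(-65) = 62 + 4940 = 5002)
(H + 32083) - 24259 = (5002 + 32083) - 24259 = 37085 - 24259 = 12826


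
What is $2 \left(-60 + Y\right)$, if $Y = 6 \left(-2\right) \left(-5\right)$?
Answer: $0$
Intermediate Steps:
$Y = 60$ ($Y = \left(-12\right) \left(-5\right) = 60$)
$2 \left(-60 + Y\right) = 2 \left(-60 + 60\right) = 2 \cdot 0 = 0$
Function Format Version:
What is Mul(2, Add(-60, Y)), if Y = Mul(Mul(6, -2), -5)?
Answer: 0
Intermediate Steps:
Y = 60 (Y = Mul(-12, -5) = 60)
Mul(2, Add(-60, Y)) = Mul(2, Add(-60, 60)) = Mul(2, 0) = 0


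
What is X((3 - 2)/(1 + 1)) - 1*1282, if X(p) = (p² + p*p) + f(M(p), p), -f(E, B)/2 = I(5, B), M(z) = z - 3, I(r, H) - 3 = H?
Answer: -2577/2 ≈ -1288.5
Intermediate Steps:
I(r, H) = 3 + H
M(z) = -3 + z
f(E, B) = -6 - 2*B (f(E, B) = -2*(3 + B) = -6 - 2*B)
X(p) = -6 - 2*p + 2*p² (X(p) = (p² + p*p) + (-6 - 2*p) = (p² + p²) + (-6 - 2*p) = 2*p² + (-6 - 2*p) = -6 - 2*p + 2*p²)
X((3 - 2)/(1 + 1)) - 1*1282 = (-6 - 2*(3 - 2)/(1 + 1) + 2*((3 - 2)/(1 + 1))²) - 1*1282 = (-6 - 2/2 + 2*(1/2)²) - 1282 = (-6 - 1 + 2*((½)*1)²) - 1282 = (-6 - 2*½ + 2*(½)²) - 1282 = (-6 - 1 + 2*(¼)) - 1282 = (-6 - 1 + ½) - 1282 = -13/2 - 1282 = -2577/2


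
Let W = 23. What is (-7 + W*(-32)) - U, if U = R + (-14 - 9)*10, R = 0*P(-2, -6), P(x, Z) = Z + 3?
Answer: -513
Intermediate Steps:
P(x, Z) = 3 + Z
R = 0 (R = 0*(3 - 6) = 0*(-3) = 0)
U = -230 (U = 0 + (-14 - 9)*10 = 0 - 23*10 = 0 - 230 = -230)
(-7 + W*(-32)) - U = (-7 + 23*(-32)) - 1*(-230) = (-7 - 736) + 230 = -743 + 230 = -513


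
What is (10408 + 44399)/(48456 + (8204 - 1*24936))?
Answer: 54807/31724 ≈ 1.7276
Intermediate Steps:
(10408 + 44399)/(48456 + (8204 - 1*24936)) = 54807/(48456 + (8204 - 24936)) = 54807/(48456 - 16732) = 54807/31724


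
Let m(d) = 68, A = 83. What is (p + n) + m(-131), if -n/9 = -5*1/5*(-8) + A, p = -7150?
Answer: -7901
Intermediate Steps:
n = -819 (n = -9*(-5*1/5*(-8) + 83) = -9*(-5*1*(1/5)*(-8) + 83) = -9*(-(-8) + 83) = -9*(-5*(-8/5) + 83) = -9*(8 + 83) = -9*91 = -819)
(p + n) + m(-131) = (-7150 - 819) + 68 = -7969 + 68 = -7901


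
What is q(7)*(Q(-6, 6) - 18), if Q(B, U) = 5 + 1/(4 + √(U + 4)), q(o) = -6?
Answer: 74 + √10 ≈ 77.162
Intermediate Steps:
Q(B, U) = 5 + 1/(4 + √(4 + U))
q(7)*(Q(-6, 6) - 18) = -6*((21 + 5*√(4 + 6))/(4 + √(4 + 6)) - 18) = -6*((21 + 5*√10)/(4 + √10) - 18) = -6*(-18 + (21 + 5*√10)/(4 + √10)) = 108 - 6*(21 + 5*√10)/(4 + √10)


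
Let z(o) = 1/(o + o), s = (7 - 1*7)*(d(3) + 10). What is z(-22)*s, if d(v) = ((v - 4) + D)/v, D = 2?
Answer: 0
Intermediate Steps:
d(v) = (-2 + v)/v (d(v) = ((v - 4) + 2)/v = ((-4 + v) + 2)/v = (-2 + v)/v)
s = 0 (s = (7 - 1*7)*((-2 + 3)/3 + 10) = (7 - 7)*((⅓)*1 + 10) = 0*(⅓ + 10) = 0*(31/3) = 0)
z(o) = 1/(2*o)
z(-22)*s = ((½)/(-22))*0 = ((½)*(-1/22))*0 = -1/44*0 = 0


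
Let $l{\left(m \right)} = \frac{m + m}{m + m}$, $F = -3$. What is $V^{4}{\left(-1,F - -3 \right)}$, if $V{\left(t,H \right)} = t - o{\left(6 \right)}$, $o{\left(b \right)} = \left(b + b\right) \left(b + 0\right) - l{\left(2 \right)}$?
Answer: $26873856$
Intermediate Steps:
$l{\left(m \right)} = 1$ ($l{\left(m \right)} = \frac{2 m}{2 m} = 2 m \frac{1}{2 m} = 1$)
$o{\left(b \right)} = -1 + 2 b^{2}$ ($o{\left(b \right)} = \left(b + b\right) \left(b + 0\right) - 1 = 2 b b - 1 = 2 b^{2} - 1 = -1 + 2 b^{2}$)
$V{\left(t,H \right)} = -71 + t$ ($V{\left(t,H \right)} = t - \left(-1 + 2 \cdot 6^{2}\right) = t - \left(-1 + 2 \cdot 36\right) = t - \left(-1 + 72\right) = t - 71 = -71 + t$)
$V^{4}{\left(-1,F - -3 \right)} = \left(-71 - 1\right)^{4} = \left(-72\right)^{4} = 26873856$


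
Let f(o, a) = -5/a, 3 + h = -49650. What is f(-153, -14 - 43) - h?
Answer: 2830226/57 ≈ 49653.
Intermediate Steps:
h = -49653 (h = -3 - 49650 = -49653)
f(-153, -14 - 43) - h = -5/(-14 - 43) - 1*(-49653) = -5/(-57) + 49653 = -5*(-1/57) + 49653 = 5/57 + 49653 = 2830226/57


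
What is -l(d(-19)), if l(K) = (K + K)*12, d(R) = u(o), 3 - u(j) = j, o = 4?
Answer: 24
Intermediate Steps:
u(j) = 3 - j
d(R) = -1 (d(R) = 3 - 1*4 = 3 - 4 = -1)
l(K) = 24*K (l(K) = (2*K)*12 = 24*K)
-l(d(-19)) = -24*(-1) = -1*(-24) = 24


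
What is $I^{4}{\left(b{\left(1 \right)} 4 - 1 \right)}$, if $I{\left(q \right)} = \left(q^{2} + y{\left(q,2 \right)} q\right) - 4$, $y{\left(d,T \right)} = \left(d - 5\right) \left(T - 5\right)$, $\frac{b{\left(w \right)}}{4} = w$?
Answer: $2750058481$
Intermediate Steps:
$b{\left(w \right)} = 4 w$
$y{\left(d,T \right)} = \left(-5 + T\right) \left(-5 + d\right)$ ($y{\left(d,T \right)} = \left(-5 + d\right) \left(-5 + T\right) = \left(-5 + T\right) \left(-5 + d\right)$)
$I{\left(q \right)} = -4 + q^{2} + q \left(15 - 3 q\right)$ ($I{\left(q \right)} = \left(q^{2} + \left(25 - 10 - 5 q + 2 q\right) q\right) - 4 = \left(q^{2} + \left(15 - 3 q\right) q\right) - 4 = \left(q^{2} + q \left(15 - 3 q\right)\right) - 4 = -4 + q^{2} + q \left(15 - 3 q\right)$)
$I^{4}{\left(b{\left(1 \right)} 4 - 1 \right)} = \left(-4 - 2 \left(4 \cdot 1 \cdot 4 - 1\right)^{2} + 15 \left(4 \cdot 1 \cdot 4 - 1\right)\right)^{4} = \left(-4 - 2 \left(4 \cdot 4 - 1\right)^{2} + 15 \left(4 \cdot 4 - 1\right)\right)^{4} = \left(-4 - 2 \left(16 - 1\right)^{2} + 15 \left(16 - 1\right)\right)^{4} = \left(-4 - 2 \cdot 15^{2} + 15 \cdot 15\right)^{4} = \left(-4 - 450 + 225\right)^{4} = \left(-229\right)^{4} = 2750058481$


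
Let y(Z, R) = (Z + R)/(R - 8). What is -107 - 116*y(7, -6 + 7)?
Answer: 179/7 ≈ 25.571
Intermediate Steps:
y(Z, R) = (R + Z)/(-8 + R)
-107 - 116*y(7, -6 + 7) = -107 - 116*((-6 + 7) + 7)/(-8 + (-6 + 7)) = -107 - 116*(1 + 7)/(-8 + 1) = -107 - 116*8/(-7) = -107 - (-116)*8/7 = -107 - 116*(-8/7) = -107 + 928/7 = 179/7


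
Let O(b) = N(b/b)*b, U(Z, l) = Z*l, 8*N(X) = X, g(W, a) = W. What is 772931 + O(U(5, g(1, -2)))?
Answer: 6183453/8 ≈ 7.7293e+5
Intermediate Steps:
N(X) = X/8
O(b) = b/8 (O(b) = ((b/b)/8)*b = ((⅛)*1)*b = b/8)
772931 + O(U(5, g(1, -2))) = 772931 + (5*1)/8 = 772931 + (⅛)*5 = 772931 + 5/8 = 6183453/8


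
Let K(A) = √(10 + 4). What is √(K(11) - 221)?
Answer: √(-221 + √14) ≈ 14.74*I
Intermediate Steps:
K(A) = √14
√(K(11) - 221) = √(√14 - 221) = √(-221 + √14)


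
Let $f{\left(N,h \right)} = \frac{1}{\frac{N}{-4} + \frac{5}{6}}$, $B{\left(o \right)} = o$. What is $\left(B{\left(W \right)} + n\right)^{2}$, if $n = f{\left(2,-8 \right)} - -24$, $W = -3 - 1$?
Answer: $529$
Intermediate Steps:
$W = -4$ ($W = -3 - 1 = -4$)
$f{\left(N,h \right)} = \frac{1}{\frac{5}{6} - \frac{N}{4}}$ ($f{\left(N,h \right)} = \frac{1}{N \left(- \frac{1}{4}\right) + 5 \cdot \frac{1}{6}} = \frac{1}{- \frac{N}{4} + \frac{5}{6}} = \frac{1}{\frac{5}{6} - \frac{N}{4}}$)
$n = 27$ ($n = - \frac{12}{-10 + 3 \cdot 2} - -24 = - \frac{12}{-10 + 6} + 24 = - \frac{12}{-4} + 24 = \left(-12\right) \left(- \frac{1}{4}\right) + 24 = 3 + 24 = 27$)
$\left(B{\left(W \right)} + n\right)^{2} = \left(-4 + 27\right)^{2} = 23^{2} = 529$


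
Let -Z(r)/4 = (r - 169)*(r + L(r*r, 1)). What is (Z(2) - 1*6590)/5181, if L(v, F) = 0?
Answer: -5254/5181 ≈ -1.0141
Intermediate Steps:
Z(r) = -4*r*(-169 + r) (Z(r) = -4*(r - 169)*(r + 0) = -4*(-169 + r)*r = -4*r*(-169 + r))
(Z(2) - 1*6590)/5181 = (4*2*(169 - 1*2) - 1*6590)/5181 = (4*2*(169 - 2) - 6590)*(1/5181) = (4*2*167 - 6590)*(1/5181) = (1336 - 6590)*(1/5181) = -5254*1/5181 = -5254/5181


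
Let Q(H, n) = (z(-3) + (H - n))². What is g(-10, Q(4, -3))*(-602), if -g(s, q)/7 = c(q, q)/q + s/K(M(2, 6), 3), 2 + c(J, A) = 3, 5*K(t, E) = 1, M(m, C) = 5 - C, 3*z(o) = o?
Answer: -3790493/18 ≈ -2.1058e+5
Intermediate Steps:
z(o) = o/3
K(t, E) = ⅕ (K(t, E) = (⅕)*1 = ⅕)
c(J, A) = 1 (c(J, A) = -2 + 3 = 1)
Q(H, n) = (-1 + H - n)² (Q(H, n) = ((⅓)*(-3) + (H - n))² = (-1 + (H - n))² = (-1 + H - n)²)
g(s, q) = -35*s - 7/q (g(s, q) = -7*(1/q + s/(⅕)) = -7*(1/q + s*5) = -7*(1/q + 5*s) = -35*s - 7/q)
g(-10, Q(4, -3))*(-602) = (-35*(-10) - 7/(1 - 3 - 1*4)²)*(-602) = (350 - 7/(1 - 3 - 4)²)*(-602) = (350 - 7/((-6)²))*(-602) = (350 - 7/36)*(-602) = (12593/36)*(-602) = -3790493/18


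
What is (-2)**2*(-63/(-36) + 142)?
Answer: 575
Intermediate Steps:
(-2)**2*(-63/(-36) + 142) = 4*(-63*(-1/36) + 142) = 4*(7/4 + 142) = 4*(575/4) = 575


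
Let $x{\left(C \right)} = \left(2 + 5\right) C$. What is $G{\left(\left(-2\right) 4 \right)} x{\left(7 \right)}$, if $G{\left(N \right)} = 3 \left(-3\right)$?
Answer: $-441$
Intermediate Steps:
$G{\left(N \right)} = -9$
$x{\left(C \right)} = 7 C$
$G{\left(\left(-2\right) 4 \right)} x{\left(7 \right)} = - 9 \cdot 7 \cdot 7 = \left(-9\right) 49 = -441$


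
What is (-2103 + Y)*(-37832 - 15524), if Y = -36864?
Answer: 2079123252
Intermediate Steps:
(-2103 + Y)*(-37832 - 15524) = (-2103 - 36864)*(-37832 - 15524) = -38967*(-53356) = 2079123252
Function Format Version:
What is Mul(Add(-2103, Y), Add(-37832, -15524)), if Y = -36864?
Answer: 2079123252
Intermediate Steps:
Mul(Add(-2103, Y), Add(-37832, -15524)) = Mul(Add(-2103, -36864), Add(-37832, -15524)) = Mul(-38967, -53356) = 2079123252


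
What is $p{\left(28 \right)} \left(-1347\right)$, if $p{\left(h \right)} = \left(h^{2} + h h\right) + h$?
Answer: $-2149812$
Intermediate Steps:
$p{\left(h \right)} = h + 2 h^{2}$ ($p{\left(h \right)} = \left(h^{2} + h^{2}\right) + h = 2 h^{2} + h = h + 2 h^{2}$)
$p{\left(28 \right)} \left(-1347\right) = 28 \left(1 + 2 \cdot 28\right) \left(-1347\right) = 28 \left(1 + 56\right) \left(-1347\right) = 28 \cdot 57 \left(-1347\right) = 1596 \left(-1347\right) = -2149812$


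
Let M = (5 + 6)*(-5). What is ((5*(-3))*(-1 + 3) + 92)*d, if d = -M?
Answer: 3410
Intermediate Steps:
M = -55 (M = 11*(-5) = -55)
d = 55 (d = -1*(-55) = 55)
((5*(-3))*(-1 + 3) + 92)*d = ((5*(-3))*(-1 + 3) + 92)*55 = (-15*2 + 92)*55 = (-30 + 92)*55 = 62*55 = 3410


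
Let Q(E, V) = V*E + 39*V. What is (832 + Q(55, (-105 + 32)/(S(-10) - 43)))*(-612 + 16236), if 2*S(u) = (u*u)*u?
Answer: 2388586704/181 ≈ 1.3197e+7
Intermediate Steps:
S(u) = u³/2 (S(u) = ((u*u)*u)/2 = (u²*u)/2 = u³/2)
Q(E, V) = 39*V + E*V (Q(E, V) = E*V + 39*V = 39*V + E*V)
(832 + Q(55, (-105 + 32)/(S(-10) - 43)))*(-612 + 16236) = (832 + ((-105 + 32)/((½)*(-10)³ - 43))*(39 + 55))*(-612 + 16236) = (832 - 73/((½)*(-1000) - 43)*94)*15624 = (832 - 73/(-500 - 43)*94)*15624 = (832 - 73/(-543)*94)*15624 = (832 - 73*(-1/543)*94)*15624 = (832 + (73/543)*94)*15624 = (832 + 6862/543)*15624 = (458638/543)*15624 = 2388586704/181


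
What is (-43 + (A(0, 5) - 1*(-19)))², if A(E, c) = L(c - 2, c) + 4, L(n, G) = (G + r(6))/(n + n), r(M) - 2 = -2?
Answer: 13225/36 ≈ 367.36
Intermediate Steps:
r(M) = 0 (r(M) = 2 - 2 = 0)
L(n, G) = G/(2*n) (L(n, G) = (G + 0)/(n + n) = G/((2*n)) = G*(1/(2*n)) = G/(2*n))
A(E, c) = 4 + c/(2*(-2 + c)) (A(E, c) = c/(2*(c - 2)) + 4 = c/(2*(-2 + c)) + 4 = 4 + c/(2*(-2 + c)))
(-43 + (A(0, 5) - 1*(-19)))² = (-43 + ((-16 + 9*5)/(2*(-2 + 5)) - 1*(-19)))² = (-43 + ((½)*(-16 + 45)/3 + 19))² = (-43 + ((½)*(⅓)*29 + 19))² = (-43 + (29/6 + 19))² = (-43 + 143/6)² = (-115/6)² = 13225/36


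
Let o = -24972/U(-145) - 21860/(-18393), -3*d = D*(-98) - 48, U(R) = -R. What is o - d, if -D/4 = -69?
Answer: -24544348816/2666985 ≈ -9203.0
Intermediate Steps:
D = 276 (D = -4*(-69) = 276)
d = 9032 (d = -(276*(-98) - 48)/3 = -(-27048 - 48)/3 = -⅓*(-27096) = 9032)
o = -456140296/2666985 (o = -24972/((-1*(-145))) - 21860/(-18393) = -24972/145 - 21860*(-1/18393) = -24972*1/145 + 21860/18393 = -24972/145 + 21860/18393 = -456140296/2666985 ≈ -171.03)
o - d = -456140296/2666985 - 1*9032 = -456140296/2666985 - 9032 = -24544348816/2666985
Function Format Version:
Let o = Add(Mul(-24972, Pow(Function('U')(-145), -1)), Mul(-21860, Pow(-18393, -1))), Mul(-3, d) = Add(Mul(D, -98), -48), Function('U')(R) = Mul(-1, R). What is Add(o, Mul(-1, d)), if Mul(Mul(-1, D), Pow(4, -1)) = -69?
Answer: Rational(-24544348816, 2666985) ≈ -9203.0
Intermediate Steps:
D = 276 (D = Mul(-4, -69) = 276)
d = 9032 (d = Mul(Rational(-1, 3), Add(Mul(276, -98), -48)) = Mul(Rational(-1, 3), Add(-27048, -48)) = Mul(Rational(-1, 3), -27096) = 9032)
o = Rational(-456140296, 2666985) (o = Add(Mul(-24972, Pow(Mul(-1, -145), -1)), Mul(-21860, Pow(-18393, -1))) = Add(Mul(-24972, Pow(145, -1)), Mul(-21860, Rational(-1, 18393))) = Add(Mul(-24972, Rational(1, 145)), Rational(21860, 18393)) = Add(Rational(-24972, 145), Rational(21860, 18393)) = Rational(-456140296, 2666985) ≈ -171.03)
Add(o, Mul(-1, d)) = Add(Rational(-456140296, 2666985), Mul(-1, 9032)) = Add(Rational(-456140296, 2666985), -9032) = Rational(-24544348816, 2666985)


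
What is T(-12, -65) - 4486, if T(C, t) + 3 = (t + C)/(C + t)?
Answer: -4488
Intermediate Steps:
T(C, t) = -2 (T(C, t) = -3 + (t + C)/(C + t) = -3 + (C + t)/(C + t) = -3 + 1 = -2)
T(-12, -65) - 4486 = -2 - 4486 = -4488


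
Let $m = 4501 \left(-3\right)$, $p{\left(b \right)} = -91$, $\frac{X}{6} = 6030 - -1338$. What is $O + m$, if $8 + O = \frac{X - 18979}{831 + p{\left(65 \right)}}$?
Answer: $- \frac{9972911}{740} \approx -13477.0$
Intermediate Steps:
$X = 44208$ ($X = 6 \left(6030 - -1338\right) = 6 \left(6030 + 1338\right) = 6 \cdot 7368 = 44208$)
$m = -13503$
$O = \frac{19309}{740}$ ($O = -8 + \frac{44208 - 18979}{831 - 91} = -8 + \frac{25229}{740} = \frac{19309}{740} \approx 26.093$)
$O + m = \frac{19309}{740} - 13503 = - \frac{9972911}{740}$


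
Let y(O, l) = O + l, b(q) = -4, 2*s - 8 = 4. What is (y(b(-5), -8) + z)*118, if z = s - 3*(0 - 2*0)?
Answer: -708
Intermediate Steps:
s = 6 (s = 4 + (½)*4 = 4 + 2 = 6)
z = 6 (z = 6 - 3*(0 - 2*0) = 6 - 3*(0 + 0) = 6 - 3*0 = 6 + 0 = 6)
(y(b(-5), -8) + z)*118 = ((-4 - 8) + 6)*118 = (-12 + 6)*118 = -6*118 = -708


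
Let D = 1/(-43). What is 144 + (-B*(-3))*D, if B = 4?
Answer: 6180/43 ≈ 143.72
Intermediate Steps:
D = -1/43 ≈ -0.023256
144 + (-B*(-3))*D = 144 + (-1*4*(-3))*(-1/43) = 144 - 4*(-3)*(-1/43) = 144 + 12*(-1/43) = 144 - 12/43 = 6180/43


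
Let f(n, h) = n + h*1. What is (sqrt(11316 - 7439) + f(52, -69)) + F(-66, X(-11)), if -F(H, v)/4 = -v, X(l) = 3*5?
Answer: 43 + sqrt(3877) ≈ 105.27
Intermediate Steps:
X(l) = 15
f(n, h) = h + n (f(n, h) = n + h = h + n)
F(H, v) = 4*v (F(H, v) = -(-4)*v = 4*v)
(sqrt(11316 - 7439) + f(52, -69)) + F(-66, X(-11)) = (sqrt(11316 - 7439) + (-69 + 52)) + 4*15 = (sqrt(3877) - 17) + 60 = (-17 + sqrt(3877)) + 60 = 43 + sqrt(3877)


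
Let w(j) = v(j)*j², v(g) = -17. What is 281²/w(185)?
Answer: -78961/581825 ≈ -0.13571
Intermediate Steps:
w(j) = -17*j²
281²/w(185) = 281²/((-17*185²)) = 78961/((-17*34225)) = 78961/(-581825) = 78961*(-1/581825) = -78961/581825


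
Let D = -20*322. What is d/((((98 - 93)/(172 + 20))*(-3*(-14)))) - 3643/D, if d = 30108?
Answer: 177279547/6440 ≈ 27528.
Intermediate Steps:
D = -6440
d/((((98 - 93)/(172 + 20))*(-3*(-14)))) - 3643/D = 30108/((((98 - 93)/(172 + 20))*(-3*(-14)))) - 3643/(-6440) = 30108/(((5/192)*42)) - 3643*(-1/6440) = 30108/(((5*(1/192))*42)) + 3643/6440 = 30108/(((5/192)*42)) + 3643/6440 = 30108/(35/32) + 3643/6440 = 30108*(32/35) + 3643/6440 = 963456/35 + 3643/6440 = 177279547/6440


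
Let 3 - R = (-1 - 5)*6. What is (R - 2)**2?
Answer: 1369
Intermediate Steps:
R = 39 (R = 3 - (-1 - 5)*6 = 3 - (-6)*6 = 3 - 1*(-36) = 3 + 36 = 39)
(R - 2)**2 = (39 - 2)**2 = 37**2 = 1369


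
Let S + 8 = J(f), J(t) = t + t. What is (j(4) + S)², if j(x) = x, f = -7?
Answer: 324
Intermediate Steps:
J(t) = 2*t
S = -22 (S = -8 + 2*(-7) = -8 - 14 = -22)
(j(4) + S)² = (4 - 22)² = (-18)² = 324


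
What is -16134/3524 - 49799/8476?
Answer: -78060865/7467356 ≈ -10.454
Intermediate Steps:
-16134/3524 - 49799/8476 = -16134*1/3524 - 49799*1/8476 = -8067/1762 - 49799/8476 = -78060865/7467356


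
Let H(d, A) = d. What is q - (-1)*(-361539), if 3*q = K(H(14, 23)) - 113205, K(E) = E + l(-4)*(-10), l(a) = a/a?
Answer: -1197818/3 ≈ -3.9927e+5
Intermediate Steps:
l(a) = 1
K(E) = -10 + E (K(E) = E + 1*(-10) = E - 10 = -10 + E)
q = -113201/3 (q = ((-10 + 14) - 113205)/3 = (4 - 113205)/3 = (1/3)*(-113201) = -113201/3 ≈ -37734.)
q - (-1)*(-361539) = -113201/3 - (-1)*(-361539) = -113201/3 - 1*361539 = -113201/3 - 361539 = -1197818/3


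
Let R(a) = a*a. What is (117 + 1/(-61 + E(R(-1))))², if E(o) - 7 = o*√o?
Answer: 38440000/2809 ≈ 13685.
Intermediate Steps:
R(a) = a²
E(o) = 7 + o^(3/2) (E(o) = 7 + o*√o = 7 + o^(3/2))
(117 + 1/(-61 + E(R(-1))))² = (117 + 1/(-61 + (7 + ((-1)²)^(3/2))))² = (117 + 1/(-61 + (7 + 1^(3/2))))² = (117 + 1/(-61 + (7 + 1)))² = (117 + 1/(-61 + 8))² = (117 + 1/(-53))² = (117 - 1/53)² = (6200/53)² = 38440000/2809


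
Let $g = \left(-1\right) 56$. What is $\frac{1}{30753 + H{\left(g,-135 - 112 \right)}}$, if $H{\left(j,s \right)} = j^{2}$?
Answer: $\frac{1}{33889} \approx 2.9508 \cdot 10^{-5}$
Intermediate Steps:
$g = -56$
$\frac{1}{30753 + H{\left(g,-135 - 112 \right)}} = \frac{1}{30753 + \left(-56\right)^{2}} = \frac{1}{30753 + 3136} = \frac{1}{33889}$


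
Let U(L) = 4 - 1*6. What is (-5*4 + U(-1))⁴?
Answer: 234256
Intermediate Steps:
U(L) = -2 (U(L) = 4 - 6 = -2)
(-5*4 + U(-1))⁴ = (-5*4 - 2)⁴ = (-20 - 2)⁴ = (-22)⁴ = 234256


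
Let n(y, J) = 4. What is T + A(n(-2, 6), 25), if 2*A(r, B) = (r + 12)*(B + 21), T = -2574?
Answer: -2206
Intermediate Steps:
A(r, B) = (12 + r)*(21 + B)/2 (A(r, B) = ((r + 12)*(B + 21))/2 = ((12 + r)*(21 + B))/2 = (12 + r)*(21 + B)/2)
T + A(n(-2, 6), 25) = -2574 + (126 + 6*25 + (21/2)*4 + (1/2)*25*4) = -2574 + (126 + 150 + 42 + 50) = -2574 + 368 = -2206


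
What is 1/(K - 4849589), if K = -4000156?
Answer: -1/8849745 ≈ -1.1300e-7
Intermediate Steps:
1/(K - 4849589) = 1/(-4000156 - 4849589) = 1/(-8849745) = -1/8849745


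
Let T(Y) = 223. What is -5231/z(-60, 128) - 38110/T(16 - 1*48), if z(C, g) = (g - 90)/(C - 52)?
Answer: 64600638/4237 ≈ 15247.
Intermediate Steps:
z(C, g) = (-90 + g)/(-52 + C)
-5231/z(-60, 128) - 38110/T(16 - 1*48) = -5231*(-52 - 60)/(-90 + 128) - 38110/223 = -5231/(38/(-112)) - 38110*1/223 = -5231/((-1/112*38)) - 38110/223 = -5231/(-19/56) - 38110/223 = -5231*(-56/19) - 38110/223 = 292936/19 - 38110/223 = 64600638/4237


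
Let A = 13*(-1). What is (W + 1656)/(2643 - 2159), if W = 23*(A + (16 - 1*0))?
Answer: 1725/484 ≈ 3.5640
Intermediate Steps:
A = -13
W = 69 (W = 23*(-13 + (16 - 1*0)) = 23*(-13 + (16 + 0)) = 23*(-13 + 16) = 23*3 = 69)
(W + 1656)/(2643 - 2159) = (69 + 1656)/(2643 - 2159) = 1725/484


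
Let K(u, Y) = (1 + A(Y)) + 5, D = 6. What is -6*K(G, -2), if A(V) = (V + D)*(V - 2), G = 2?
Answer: 60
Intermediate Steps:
A(V) = (-2 + V)*(6 + V) (A(V) = (V + 6)*(V - 2) = (6 + V)*(-2 + V) = (-2 + V)*(6 + V))
K(u, Y) = -6 + Y² + 4*Y (K(u, Y) = (1 + (-12 + Y² + 4*Y)) + 5 = (-11 + Y² + 4*Y) + 5 = -6 + Y² + 4*Y)
-6*K(G, -2) = -6*(-6 + (-2)² + 4*(-2)) = -6*(-6 + 4 - 8) = -6*(-10) = 60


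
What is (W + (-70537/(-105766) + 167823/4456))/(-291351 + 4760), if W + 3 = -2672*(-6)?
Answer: -3786212260937/67534208496968 ≈ -0.056064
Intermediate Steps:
W = 16029 (W = -3 - 2672*(-6) = -3 + 16032 = 16029)
(W + (-70537/(-105766) + 167823/4456))/(-291351 + 4760) = (16029 + (-70537/(-105766) + 167823/4456))/(-291351 + 4760) = (16029 + (-70537*(-1/105766) + 167823*(1/4456)))/(-286591) = (16029 + (70537/105766 + 167823/4456))*(-1/286591) = (16029 + 9032140145/235646648)*(-1/286591) = (3786212260937/235646648)*(-1/286591) = -3786212260937/67534208496968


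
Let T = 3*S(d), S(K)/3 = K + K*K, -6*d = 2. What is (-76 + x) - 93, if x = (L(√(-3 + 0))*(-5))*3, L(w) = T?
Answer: -139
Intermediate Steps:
d = -⅓ (d = -⅙*2 = -⅓ ≈ -0.33333)
S(K) = 3*K + 3*K² (S(K) = 3*(K + K*K) = 3*(K + K²) = 3*K + 3*K²)
T = -2 (T = 3*(3*(-⅓)*(1 - ⅓)) = 3*(3*(-⅓)*(⅔)) = 3*(-⅔) = -2)
L(w) = -2
x = 30 (x = -2*(-5)*3 = 10*3 = 30)
(-76 + x) - 93 = (-76 + 30) - 93 = -46 - 93 = -139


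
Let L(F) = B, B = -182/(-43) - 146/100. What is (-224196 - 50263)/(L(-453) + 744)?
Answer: -25655950/69807 ≈ -367.53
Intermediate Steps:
B = 5961/2150 (B = -182*(-1/43) - 146*1/100 = 182/43 - 73/50 = 5961/2150 ≈ 2.7726)
L(F) = 5961/2150
(-224196 - 50263)/(L(-453) + 744) = (-224196 - 50263)/(5961/2150 + 744) = -274459/1605561/2150 = -274459*2150/1605561 = -25655950/69807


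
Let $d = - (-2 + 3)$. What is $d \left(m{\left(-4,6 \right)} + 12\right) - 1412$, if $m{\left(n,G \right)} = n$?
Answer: $-1420$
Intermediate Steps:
$d = -1$ ($d = \left(-1\right) 1 = -1$)
$d \left(m{\left(-4,6 \right)} + 12\right) - 1412 = - (-4 + 12) - 1412 = \left(-1\right) 8 - 1412 = -8 - 1412 = -1420$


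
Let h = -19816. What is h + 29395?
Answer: 9579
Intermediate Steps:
h + 29395 = -19816 + 29395 = 9579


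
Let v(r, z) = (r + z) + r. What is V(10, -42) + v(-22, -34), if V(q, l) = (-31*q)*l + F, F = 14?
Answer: 12956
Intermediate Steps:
V(q, l) = 14 - 31*l*q (V(q, l) = (-31*q)*l + 14 = -31*l*q + 14 = 14 - 31*l*q)
v(r, z) = z + 2*r
V(10, -42) + v(-22, -34) = (14 - 31*(-42)*10) + (-34 + 2*(-22)) = (14 + 13020) + (-34 - 44) = 13034 - 78 = 12956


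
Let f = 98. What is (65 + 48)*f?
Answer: 11074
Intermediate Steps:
(65 + 48)*f = (65 + 48)*98 = 113*98 = 11074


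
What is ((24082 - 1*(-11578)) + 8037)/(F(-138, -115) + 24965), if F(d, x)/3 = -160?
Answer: 43697/24485 ≈ 1.7846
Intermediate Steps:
F(d, x) = -480 (F(d, x) = 3*(-160) = -480)
((24082 - 1*(-11578)) + 8037)/(F(-138, -115) + 24965) = ((24082 - 1*(-11578)) + 8037)/(-480 + 24965) = ((24082 + 11578) + 8037)/24485 = (35660 + 8037)*(1/24485) = 43697*(1/24485) = 43697/24485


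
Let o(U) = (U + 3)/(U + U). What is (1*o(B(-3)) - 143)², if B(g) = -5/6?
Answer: 2082249/100 ≈ 20823.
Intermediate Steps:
B(g) = -⅚ (B(g) = -5*⅙ = -⅚)
o(U) = (3 + U)/(2*U) (o(U) = (3 + U)/((2*U)) = (3 + U)*(1/(2*U)) = (3 + U)/(2*U))
(1*o(B(-3)) - 143)² = (1*((3 - ⅚)/(2*(-⅚))) - 143)² = (1*((½)*(-6/5)*(13/6)) - 143)² = (1*(-13/10) - 143)² = (-13/10 - 143)² = (-1443/10)² = 2082249/100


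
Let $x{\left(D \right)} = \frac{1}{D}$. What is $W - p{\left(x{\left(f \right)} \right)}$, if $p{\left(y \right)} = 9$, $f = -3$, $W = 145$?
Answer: $136$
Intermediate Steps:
$W - p{\left(x{\left(f \right)} \right)} = 145 - 9 = 136$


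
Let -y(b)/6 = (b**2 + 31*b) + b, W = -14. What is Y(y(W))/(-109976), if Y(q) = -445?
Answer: 445/109976 ≈ 0.0040463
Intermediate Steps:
y(b) = -192*b - 6*b**2 (y(b) = -6*((b**2 + 31*b) + b) = -6*(b**2 + 32*b) = -192*b - 6*b**2)
Y(y(W))/(-109976) = -445/(-109976) = -445*(-1/109976) = 445/109976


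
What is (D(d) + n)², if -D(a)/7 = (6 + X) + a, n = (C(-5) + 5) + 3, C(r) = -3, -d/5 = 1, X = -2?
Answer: 144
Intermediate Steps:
d = -5 (d = -5*1 = -5)
n = 5 (n = (-3 + 5) + 3 = 2 + 3 = 5)
D(a) = -28 - 7*a (D(a) = -7*((6 - 2) + a) = -7*(4 + a) = -28 - 7*a)
(D(d) + n)² = ((-28 - 7*(-5)) + 5)² = ((-28 + 35) + 5)² = (7 + 5)² = 12² = 144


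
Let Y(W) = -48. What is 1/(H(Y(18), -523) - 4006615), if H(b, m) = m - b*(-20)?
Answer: -1/4008098 ≈ -2.4949e-7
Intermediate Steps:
H(b, m) = m + 20*b (H(b, m) = m - (-20)*b = m + 20*b)
1/(H(Y(18), -523) - 4006615) = 1/((-523 + 20*(-48)) - 4006615) = 1/((-523 - 960) - 4006615) = 1/(-1483 - 4006615) = 1/(-4008098) = -1/4008098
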